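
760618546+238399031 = 999017577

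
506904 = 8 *63363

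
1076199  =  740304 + 335895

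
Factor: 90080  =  2^5*5^1* 563^1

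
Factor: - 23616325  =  -5^2*47^1*101^1*199^1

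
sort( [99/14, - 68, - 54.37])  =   [ - 68, - 54.37,99/14]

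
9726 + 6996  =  16722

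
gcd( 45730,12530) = 10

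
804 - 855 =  - 51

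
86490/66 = 1310 + 5/11 = 1310.45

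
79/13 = 79/13  =  6.08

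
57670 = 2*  28835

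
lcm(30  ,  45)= 90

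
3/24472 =3/24472  =  0.00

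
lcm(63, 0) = 0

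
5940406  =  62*95813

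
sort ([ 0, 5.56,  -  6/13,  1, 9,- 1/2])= [ - 1/2, - 6/13 , 0, 1,5.56,9] 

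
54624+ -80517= - 25893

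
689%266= 157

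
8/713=8/713 = 0.01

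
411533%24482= 19821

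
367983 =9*40887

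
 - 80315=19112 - 99427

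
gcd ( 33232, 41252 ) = 4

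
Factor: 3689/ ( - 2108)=-2^ (-2 )*7^1 = - 7/4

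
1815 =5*363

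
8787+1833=10620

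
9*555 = 4995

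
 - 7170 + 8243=1073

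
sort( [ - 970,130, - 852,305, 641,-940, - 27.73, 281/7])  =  [-970, - 940, - 852, - 27.73,281/7,130,305 , 641]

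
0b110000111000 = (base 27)47n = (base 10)3128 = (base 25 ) 503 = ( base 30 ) 3E8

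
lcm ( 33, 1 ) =33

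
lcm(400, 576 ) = 14400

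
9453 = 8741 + 712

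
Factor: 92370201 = 3^1 * 7^1*11^1*399871^1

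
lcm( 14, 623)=1246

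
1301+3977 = 5278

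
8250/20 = 825/2 = 412.50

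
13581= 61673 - 48092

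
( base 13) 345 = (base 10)564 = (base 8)1064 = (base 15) 279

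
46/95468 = 23/47734 = 0.00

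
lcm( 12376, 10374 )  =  705432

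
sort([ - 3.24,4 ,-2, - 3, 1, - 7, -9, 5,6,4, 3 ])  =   [ - 9, - 7, - 3.24, - 3,-2, 1,3,4,4 , 5,6]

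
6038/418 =14 + 93/209  =  14.44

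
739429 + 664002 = 1403431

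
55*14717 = 809435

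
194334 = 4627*42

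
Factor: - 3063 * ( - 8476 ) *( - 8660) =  - 224830816080=- 2^4*3^1 * 5^1* 13^1*163^1* 433^1*1021^1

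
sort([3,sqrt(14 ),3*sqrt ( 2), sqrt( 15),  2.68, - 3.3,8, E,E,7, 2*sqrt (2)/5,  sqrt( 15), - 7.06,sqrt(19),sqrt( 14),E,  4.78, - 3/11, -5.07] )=[-7.06  ,-5.07, - 3.3, - 3/11, 2*sqrt( 2 )/5, 2.68,  E, E,  E, 3, sqrt( 14),  sqrt( 14), sqrt( 15),sqrt(15), 3*sqrt ( 2),sqrt( 19),4.78, 7,8]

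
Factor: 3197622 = 2^1*3^1*523^1*1019^1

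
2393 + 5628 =8021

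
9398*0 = 0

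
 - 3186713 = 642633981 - 645820694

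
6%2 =0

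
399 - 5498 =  - 5099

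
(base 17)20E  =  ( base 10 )592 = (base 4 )21100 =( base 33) hv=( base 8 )1120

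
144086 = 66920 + 77166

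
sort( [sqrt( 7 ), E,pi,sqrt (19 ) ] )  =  [sqrt( 7), E, pi, sqrt( 19) ] 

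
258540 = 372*695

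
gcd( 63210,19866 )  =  1806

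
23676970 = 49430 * 479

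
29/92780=29/92780 = 0.00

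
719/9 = 79 + 8/9 = 79.89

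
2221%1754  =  467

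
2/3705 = 2/3705 = 0.00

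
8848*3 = 26544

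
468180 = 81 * 5780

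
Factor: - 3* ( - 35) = 105 = 3^1*5^1*7^1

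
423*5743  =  2429289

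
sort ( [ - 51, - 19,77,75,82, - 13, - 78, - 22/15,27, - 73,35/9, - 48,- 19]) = [ - 78,  -  73, - 51, - 48, - 19, - 19, - 13, - 22/15,  35/9,27,75, 77,82]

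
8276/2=4138= 4138.00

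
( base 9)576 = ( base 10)474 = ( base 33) ec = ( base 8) 732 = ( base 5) 3344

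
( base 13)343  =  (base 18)1D4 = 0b1000110010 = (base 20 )182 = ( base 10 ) 562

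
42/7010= 21/3505 = 0.01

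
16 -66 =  - 50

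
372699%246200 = 126499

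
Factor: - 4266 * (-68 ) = 290088 =2^3 * 3^3*17^1* 79^1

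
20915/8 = 20915/8 = 2614.38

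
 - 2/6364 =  - 1 + 3181/3182 = - 0.00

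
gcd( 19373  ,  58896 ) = 1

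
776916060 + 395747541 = 1172663601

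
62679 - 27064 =35615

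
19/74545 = 19/74545 = 0.00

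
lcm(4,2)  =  4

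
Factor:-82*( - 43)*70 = 246820 =2^2*5^1*7^1*41^1*43^1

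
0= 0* 6166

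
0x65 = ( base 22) 4d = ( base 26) 3n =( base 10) 101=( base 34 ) 2X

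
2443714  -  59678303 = - 57234589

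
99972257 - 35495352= 64476905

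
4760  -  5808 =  - 1048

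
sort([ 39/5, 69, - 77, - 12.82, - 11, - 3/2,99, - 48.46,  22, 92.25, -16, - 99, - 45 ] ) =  [ - 99, - 77 ,  -  48.46,-45,- 16,-12.82,-11,-3/2,39/5, 22,  69, 92.25,99 ] 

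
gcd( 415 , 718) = 1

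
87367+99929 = 187296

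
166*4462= 740692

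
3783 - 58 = 3725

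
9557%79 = 77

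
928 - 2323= - 1395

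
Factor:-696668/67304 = - 2^(- 1)*7^1*47^( -1) *139^1  =  - 973/94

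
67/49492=67/49492 = 0.00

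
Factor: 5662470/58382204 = 2^( - 1)*3^1 * 5^1* 11^1 *503^(-1)*17159^1*29017^(-1) = 2831235/29191102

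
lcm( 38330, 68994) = 344970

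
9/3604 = 9/3604 = 0.00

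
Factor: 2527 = 7^1 * 19^2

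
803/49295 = 803/49295 = 0.02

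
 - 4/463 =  - 1 + 459/463 =- 0.01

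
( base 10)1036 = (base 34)ug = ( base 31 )12D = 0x40c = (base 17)39g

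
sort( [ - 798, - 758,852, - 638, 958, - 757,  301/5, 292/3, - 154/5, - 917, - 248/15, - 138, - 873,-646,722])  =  [ - 917, - 873, - 798, - 758, - 757, - 646, - 638, - 138, - 154/5, - 248/15, 301/5 , 292/3  ,  722,852 , 958]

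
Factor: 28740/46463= 60/97 = 2^2*3^1*5^1 * 97^( - 1 )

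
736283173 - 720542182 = 15740991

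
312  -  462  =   - 150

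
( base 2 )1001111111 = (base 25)10e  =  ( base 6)2543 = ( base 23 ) 14i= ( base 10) 639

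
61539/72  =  20513/24 = 854.71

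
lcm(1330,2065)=78470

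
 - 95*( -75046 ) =7129370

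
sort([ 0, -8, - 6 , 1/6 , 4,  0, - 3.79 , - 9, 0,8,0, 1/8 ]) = [ - 9, - 8, - 6, - 3.79, 0,0,0,0,  1/8,1/6, 4,8 ]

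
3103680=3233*960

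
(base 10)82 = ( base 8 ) 122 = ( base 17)4E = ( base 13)64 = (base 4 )1102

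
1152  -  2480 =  - 1328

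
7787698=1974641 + 5813057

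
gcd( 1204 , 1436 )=4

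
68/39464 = 17/9866 = 0.00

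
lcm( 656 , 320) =13120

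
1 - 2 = -1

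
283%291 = 283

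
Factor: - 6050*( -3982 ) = 2^2*5^2*11^3*181^1  =  24091100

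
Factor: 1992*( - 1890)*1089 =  - 2^4*3^6*5^1*7^1*11^2*83^1=-4099954320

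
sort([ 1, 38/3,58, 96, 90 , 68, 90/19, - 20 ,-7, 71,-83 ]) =[-83,- 20, - 7,1, 90/19, 38/3,58, 68 , 71,90,  96] 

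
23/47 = 23/47 = 0.49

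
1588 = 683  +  905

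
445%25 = 20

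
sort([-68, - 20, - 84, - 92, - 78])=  [ - 92 ,-84,  -  78, - 68,-20 ]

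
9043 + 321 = 9364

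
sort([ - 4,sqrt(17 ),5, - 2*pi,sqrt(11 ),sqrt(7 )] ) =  [ - 2*pi, - 4,sqrt( 7),sqrt(11 ),sqrt( 17),5 ]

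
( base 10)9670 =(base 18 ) 1bf4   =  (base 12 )571A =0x25c6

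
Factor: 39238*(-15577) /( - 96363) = 611210326/96363 = 2^1*3^( - 3)*23^1*37^1*43^( - 1 )*83^( - 1)*421^1*853^1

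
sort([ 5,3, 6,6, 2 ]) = [ 2, 3, 5, 6, 6 ]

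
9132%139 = 97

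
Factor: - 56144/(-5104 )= 11=11^1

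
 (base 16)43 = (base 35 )1W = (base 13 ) 52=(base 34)1X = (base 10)67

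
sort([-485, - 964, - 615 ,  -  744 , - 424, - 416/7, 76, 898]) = [-964, - 744,-615, - 485,- 424,  -  416/7, 76, 898 ] 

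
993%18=3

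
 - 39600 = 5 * ( - 7920) 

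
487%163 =161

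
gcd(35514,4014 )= 18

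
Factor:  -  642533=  - 642533^1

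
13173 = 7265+5908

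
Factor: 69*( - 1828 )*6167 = - 777856044 = -2^2*3^1*7^1*23^1*457^1*881^1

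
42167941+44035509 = 86203450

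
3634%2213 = 1421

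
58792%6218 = 2830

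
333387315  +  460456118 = 793843433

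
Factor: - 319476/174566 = -474/259 = - 2^1*3^1* 7^( - 1)*37^ ( - 1 )*79^1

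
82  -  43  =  39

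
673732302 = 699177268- 25444966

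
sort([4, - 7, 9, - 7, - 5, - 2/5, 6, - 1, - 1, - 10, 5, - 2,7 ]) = [ - 10 ,-7, - 7,-5, - 2, - 1, - 1,-2/5, 4,5,6,7, 9 ] 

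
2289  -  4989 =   -  2700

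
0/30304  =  0 = 0.00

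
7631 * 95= 724945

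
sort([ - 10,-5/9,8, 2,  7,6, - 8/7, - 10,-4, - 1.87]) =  [ -10 , - 10,-4, - 1.87,- 8/7, - 5/9,2,6,7,8] 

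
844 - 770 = 74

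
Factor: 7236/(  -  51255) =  - 12/85 = -2^2*3^1*5^( - 1)*17^( - 1)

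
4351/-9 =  - 484 + 5/9= -  483.44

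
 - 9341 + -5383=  - 14724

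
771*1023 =788733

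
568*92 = 52256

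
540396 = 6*90066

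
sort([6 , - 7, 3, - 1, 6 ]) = [ - 7 , - 1, 3,6,  6 ]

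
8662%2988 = 2686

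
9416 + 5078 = 14494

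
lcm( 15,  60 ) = 60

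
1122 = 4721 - 3599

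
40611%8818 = 5339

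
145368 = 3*48456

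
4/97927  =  4/97927 = 0.00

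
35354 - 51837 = -16483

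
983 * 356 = 349948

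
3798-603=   3195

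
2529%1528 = 1001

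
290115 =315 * 921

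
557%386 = 171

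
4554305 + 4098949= 8653254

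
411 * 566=232626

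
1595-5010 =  - 3415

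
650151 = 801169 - 151018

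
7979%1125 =104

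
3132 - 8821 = -5689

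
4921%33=4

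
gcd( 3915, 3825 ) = 45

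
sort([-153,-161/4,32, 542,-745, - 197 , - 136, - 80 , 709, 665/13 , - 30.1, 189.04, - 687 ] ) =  [ - 745,-687, - 197, - 153  ,-136, - 80, - 161/4,- 30.1, 32,665/13, 189.04, 542, 709 ] 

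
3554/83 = 3554/83 =42.82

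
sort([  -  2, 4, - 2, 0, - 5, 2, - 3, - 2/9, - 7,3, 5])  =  [ - 7,-5, - 3 ,-2, - 2, - 2/9, 0, 2,3, 4, 5 ]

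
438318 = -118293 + 556611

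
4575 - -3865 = 8440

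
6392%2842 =708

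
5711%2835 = 41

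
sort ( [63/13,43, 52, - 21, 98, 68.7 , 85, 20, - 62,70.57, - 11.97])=[ - 62, - 21,-11.97, 63/13,20,43, 52, 68.7 , 70.57,85,98 ]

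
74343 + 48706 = 123049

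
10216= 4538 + 5678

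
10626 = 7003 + 3623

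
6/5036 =3/2518 = 0.00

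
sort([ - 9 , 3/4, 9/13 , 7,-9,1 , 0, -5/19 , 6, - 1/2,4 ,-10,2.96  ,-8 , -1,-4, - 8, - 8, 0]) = [-10, - 9,-9,-8, - 8,-8 , - 4 , - 1,-1/2, - 5/19 , 0,0, 9/13,3/4,1 , 2.96, 4, 6,7 ]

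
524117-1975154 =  - 1451037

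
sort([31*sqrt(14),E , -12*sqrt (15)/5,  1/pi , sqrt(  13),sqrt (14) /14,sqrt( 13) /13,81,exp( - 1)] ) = [ -12*sqrt(15)/5,sqrt(14)/14,sqrt( 13)/13,1/pi , exp( -1 ), E,sqrt( 13),81,31*sqrt(14)] 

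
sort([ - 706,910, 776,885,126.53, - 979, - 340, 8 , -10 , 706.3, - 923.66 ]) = [ - 979, - 923.66,-706,-340, - 10,8, 126.53,  706.3,776 , 885,  910] 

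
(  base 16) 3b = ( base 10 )59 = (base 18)35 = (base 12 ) 4B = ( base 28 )23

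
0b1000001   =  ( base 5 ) 230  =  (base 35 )1U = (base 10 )65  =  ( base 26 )2D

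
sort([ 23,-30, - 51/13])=[ -30,-51/13,  23]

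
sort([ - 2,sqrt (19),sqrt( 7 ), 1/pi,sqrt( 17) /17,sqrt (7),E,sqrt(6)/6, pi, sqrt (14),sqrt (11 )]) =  [-2,sqrt( 17 )/17,1/pi , sqrt ( 6)/6,sqrt(7), sqrt(7),E,pi,sqrt(11 ), sqrt(14),sqrt(19 )]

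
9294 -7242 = 2052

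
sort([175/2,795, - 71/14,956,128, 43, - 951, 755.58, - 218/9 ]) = [  -  951 , - 218/9, - 71/14, 43, 175/2,128 , 755.58, 795, 956 ]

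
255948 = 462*554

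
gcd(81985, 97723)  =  1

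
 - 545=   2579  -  3124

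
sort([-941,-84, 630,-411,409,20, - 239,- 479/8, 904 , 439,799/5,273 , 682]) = [ - 941, - 411,-239,  -  84, -479/8, 20,799/5, 273, 409,  439, 630, 682, 904]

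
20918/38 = 10459/19 = 550.47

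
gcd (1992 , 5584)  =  8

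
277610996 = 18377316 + 259233680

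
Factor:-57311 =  - 223^1 * 257^1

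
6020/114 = 52 +46/57 = 52.81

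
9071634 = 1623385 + 7448249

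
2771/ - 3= - 924 + 1/3 = - 923.67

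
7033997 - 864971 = 6169026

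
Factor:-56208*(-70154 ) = 3943216032  =  2^5*3^1*7^1*1171^1*5011^1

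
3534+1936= 5470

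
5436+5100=10536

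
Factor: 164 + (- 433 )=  - 269  =  - 269^1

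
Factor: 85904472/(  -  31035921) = - 28634824/10345307 = -2^3 *7^( - 1)*19^1*31^1*59^1*103^1*1477901^( - 1 )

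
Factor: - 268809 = -3^1  *89603^1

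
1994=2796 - 802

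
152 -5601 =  - 5449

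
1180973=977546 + 203427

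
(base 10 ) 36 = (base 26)1A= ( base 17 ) 22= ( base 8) 44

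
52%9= 7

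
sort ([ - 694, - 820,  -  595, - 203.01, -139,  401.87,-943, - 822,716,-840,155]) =[-943,-840,-822, - 820,-694,- 595, - 203.01,- 139  ,  155 , 401.87 , 716] 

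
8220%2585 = 465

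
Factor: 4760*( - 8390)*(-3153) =125919469200 =2^4*3^1*5^2*7^1*17^1 * 839^1*1051^1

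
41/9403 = 41/9403 = 0.00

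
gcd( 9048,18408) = 312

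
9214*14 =128996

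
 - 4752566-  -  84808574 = 80056008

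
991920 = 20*49596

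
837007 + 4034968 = 4871975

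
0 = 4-4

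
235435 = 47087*5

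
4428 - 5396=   -  968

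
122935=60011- - 62924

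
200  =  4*50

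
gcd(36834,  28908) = 6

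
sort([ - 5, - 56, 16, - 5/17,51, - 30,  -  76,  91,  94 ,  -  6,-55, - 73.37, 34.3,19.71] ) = [ - 76, - 73.37,-56, - 55, - 30 , - 6,-5,-5/17,16, 19.71,  34.3,  51, 91, 94]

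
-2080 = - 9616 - -7536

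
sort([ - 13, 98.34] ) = [ - 13,98.34 ] 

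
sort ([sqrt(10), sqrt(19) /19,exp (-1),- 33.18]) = [- 33.18, sqrt( 19)/19, exp( - 1 ), sqrt(10) ] 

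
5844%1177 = 1136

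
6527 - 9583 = -3056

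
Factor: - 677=-677^1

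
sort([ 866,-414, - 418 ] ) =[ - 418,  -  414,  866 ]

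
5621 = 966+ 4655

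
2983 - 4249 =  - 1266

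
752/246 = 3  +  7/123 = 3.06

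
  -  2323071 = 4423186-6746257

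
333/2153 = 333/2153 = 0.15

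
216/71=216/71 = 3.04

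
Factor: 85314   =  2^1*3^1*59^1*241^1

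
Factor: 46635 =3^1*5^1*3109^1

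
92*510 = 46920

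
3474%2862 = 612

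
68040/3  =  22680  =  22680.00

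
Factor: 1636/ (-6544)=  - 2^( - 2) = -1/4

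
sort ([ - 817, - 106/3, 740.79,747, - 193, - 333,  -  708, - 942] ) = [ - 942, - 817 , - 708,  -  333, - 193, -106/3,740.79, 747] 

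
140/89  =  140/89 = 1.57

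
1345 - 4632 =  - 3287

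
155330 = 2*77665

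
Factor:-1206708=-2^2*3^1*100559^1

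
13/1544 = 13/1544 = 0.01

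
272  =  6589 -6317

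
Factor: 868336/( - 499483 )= - 2^4*7^1*7753^1*499483^(-1 ) 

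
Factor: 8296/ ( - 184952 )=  - 17^1*379^ ( - 1) = - 17/379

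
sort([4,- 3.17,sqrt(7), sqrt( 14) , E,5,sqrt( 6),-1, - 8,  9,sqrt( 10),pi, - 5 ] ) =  [ - 8, - 5,  -  3.17 , - 1,sqrt(6 ), sqrt ( 7),E, pi,  sqrt( 10),sqrt(14),  4 , 5, 9]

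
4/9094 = 2/4547= 0.00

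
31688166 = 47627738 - 15939572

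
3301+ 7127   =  10428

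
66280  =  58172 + 8108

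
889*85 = 75565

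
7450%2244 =718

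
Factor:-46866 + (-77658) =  - 124524 = -2^2*3^3 * 1153^1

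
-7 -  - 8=1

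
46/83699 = 46/83699 =0.00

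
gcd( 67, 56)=1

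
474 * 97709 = 46314066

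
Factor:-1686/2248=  - 2^( - 2)*3^1 = - 3/4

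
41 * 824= 33784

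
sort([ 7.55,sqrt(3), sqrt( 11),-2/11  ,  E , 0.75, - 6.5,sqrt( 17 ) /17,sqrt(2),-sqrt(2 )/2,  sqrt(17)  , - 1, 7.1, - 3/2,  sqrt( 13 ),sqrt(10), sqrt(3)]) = [- 6.5 , - 3/2,-1 , - sqrt( 2)/2 , - 2/11,sqrt( 17 ) /17,0.75, sqrt (2),sqrt(3 ), sqrt(3 ), E, sqrt( 10),sqrt( 11 ),sqrt ( 13)  ,  sqrt(17),7.1, 7.55]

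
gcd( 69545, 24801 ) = 7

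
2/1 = 2 =2.00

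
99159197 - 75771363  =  23387834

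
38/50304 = 19/25152  =  0.00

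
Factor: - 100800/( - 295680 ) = 15/44= 2^(-2 )*3^1 *5^1* 11^( - 1 ) 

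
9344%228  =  224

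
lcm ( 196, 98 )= 196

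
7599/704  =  10 + 559/704 = 10.79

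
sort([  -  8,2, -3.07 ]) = [  -  8, - 3.07, 2]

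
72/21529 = 72/21529 = 0.00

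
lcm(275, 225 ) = 2475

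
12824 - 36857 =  - 24033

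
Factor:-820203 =-3^1*23^1*11887^1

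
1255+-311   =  944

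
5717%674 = 325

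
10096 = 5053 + 5043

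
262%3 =1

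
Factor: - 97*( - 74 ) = 7178 = 2^1*37^1*97^1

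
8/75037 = 8/75037 =0.00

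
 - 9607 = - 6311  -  3296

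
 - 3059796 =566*( - 5406)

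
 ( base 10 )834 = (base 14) 438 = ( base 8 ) 1502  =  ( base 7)2301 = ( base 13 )4c2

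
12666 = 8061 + 4605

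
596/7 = 596/7= 85.14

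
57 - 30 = 27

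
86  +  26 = 112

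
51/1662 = 17/554 = 0.03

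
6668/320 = 1667/80 = 20.84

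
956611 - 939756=16855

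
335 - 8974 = - 8639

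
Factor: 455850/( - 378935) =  -91170/75787 = - 2^1*3^2*5^1*1013^1*75787^( - 1 )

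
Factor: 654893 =41^1 *15973^1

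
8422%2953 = 2516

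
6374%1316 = 1110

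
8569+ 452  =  9021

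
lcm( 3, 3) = 3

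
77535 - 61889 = 15646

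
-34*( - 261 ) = 8874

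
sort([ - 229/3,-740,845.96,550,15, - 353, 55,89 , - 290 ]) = [-740,-353,-290, - 229/3,15, 55,89,550,845.96] 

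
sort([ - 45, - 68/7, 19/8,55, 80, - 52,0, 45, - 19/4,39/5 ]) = [ - 52, - 45, - 68/7,-19/4, 0,  19/8, 39/5, 45, 55, 80 ]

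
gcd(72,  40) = 8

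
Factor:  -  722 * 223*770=-123974620 = -2^2*5^1*7^1 * 11^1*19^2*223^1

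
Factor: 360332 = 2^2*7^1*17^1 * 757^1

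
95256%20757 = 12228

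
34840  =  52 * 670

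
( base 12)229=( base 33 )9o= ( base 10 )321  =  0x141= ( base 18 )HF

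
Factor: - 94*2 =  - 2^2*47^1 = - 188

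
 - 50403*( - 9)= 453627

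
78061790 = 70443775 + 7618015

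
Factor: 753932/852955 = 2^2 * 5^( - 1)*23^(-1 ) * 7417^ ( - 1) * 188483^1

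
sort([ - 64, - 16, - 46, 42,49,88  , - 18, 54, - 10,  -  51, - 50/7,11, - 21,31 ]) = [ - 64, - 51, - 46,  -  21,  -  18, - 16, - 10, - 50/7, 11,31,42 , 49, 54,88]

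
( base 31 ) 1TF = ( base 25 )300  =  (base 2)11101010011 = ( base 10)1875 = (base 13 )B13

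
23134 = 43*538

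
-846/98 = -423/49 = - 8.63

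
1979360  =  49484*40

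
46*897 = 41262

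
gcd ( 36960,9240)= 9240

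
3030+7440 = 10470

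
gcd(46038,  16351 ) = 1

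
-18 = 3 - 21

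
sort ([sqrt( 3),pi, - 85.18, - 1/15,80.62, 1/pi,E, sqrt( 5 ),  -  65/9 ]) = [ - 85.18, - 65/9, - 1/15, 1/pi,  sqrt( 3 ), sqrt( 5 ), E,  pi, 80.62]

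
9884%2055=1664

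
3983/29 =3983/29 = 137.34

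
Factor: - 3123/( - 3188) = 2^(-2 )*3^2*347^1*797^( - 1) 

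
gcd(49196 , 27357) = 1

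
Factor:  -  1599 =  - 3^1*13^1 * 41^1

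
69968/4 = 17492 = 17492.00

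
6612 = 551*12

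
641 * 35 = 22435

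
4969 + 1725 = 6694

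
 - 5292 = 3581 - 8873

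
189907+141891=331798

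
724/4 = 181 = 181.00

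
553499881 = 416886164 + 136613717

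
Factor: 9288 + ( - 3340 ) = 5948 = 2^2* 1487^1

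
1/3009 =1/3009=0.00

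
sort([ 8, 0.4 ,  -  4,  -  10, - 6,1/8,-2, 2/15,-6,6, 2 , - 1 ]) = [-10,  -  6, - 6, - 4, - 2, - 1,1/8, 2/15, 0.4,2, 6,8 ]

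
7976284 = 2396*3329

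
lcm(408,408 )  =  408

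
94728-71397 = 23331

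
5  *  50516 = 252580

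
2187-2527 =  - 340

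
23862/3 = 7954= 7954.00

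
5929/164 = 5929/164 = 36.15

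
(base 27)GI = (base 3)121200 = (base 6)2030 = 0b111000010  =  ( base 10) 450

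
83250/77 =83250/77 = 1081.17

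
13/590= 13/590 = 0.02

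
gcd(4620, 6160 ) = 1540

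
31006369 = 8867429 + 22138940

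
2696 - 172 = 2524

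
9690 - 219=9471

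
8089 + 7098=15187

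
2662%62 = 58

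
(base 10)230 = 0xE6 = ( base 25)95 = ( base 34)6Q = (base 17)D9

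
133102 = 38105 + 94997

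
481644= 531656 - 50012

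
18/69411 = 6/23137 = 0.00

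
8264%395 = 364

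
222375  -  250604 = -28229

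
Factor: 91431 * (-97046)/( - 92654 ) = 4436506413/46327 = 3^2*10159^1*46327^( - 1)*48523^1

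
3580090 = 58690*61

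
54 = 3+51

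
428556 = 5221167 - 4792611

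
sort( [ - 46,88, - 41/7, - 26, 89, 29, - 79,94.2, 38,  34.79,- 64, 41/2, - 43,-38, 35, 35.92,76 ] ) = [-79,-64, - 46,-43, - 38, - 26, - 41/7, 41/2, 29, 34.79,35, 35.92 , 38 , 76,88, 89,  94.2]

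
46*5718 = 263028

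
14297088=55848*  256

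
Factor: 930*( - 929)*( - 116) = 2^3 *3^1 * 5^1*29^1*31^1*929^1 = 100220520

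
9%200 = 9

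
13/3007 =13/3007= 0.00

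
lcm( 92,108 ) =2484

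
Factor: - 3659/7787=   -  13^( - 1)*599^( - 1)*3659^1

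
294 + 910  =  1204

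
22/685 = 22/685 = 0.03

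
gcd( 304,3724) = 76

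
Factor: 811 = 811^1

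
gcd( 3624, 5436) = 1812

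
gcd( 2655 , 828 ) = 9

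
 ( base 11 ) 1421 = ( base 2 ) 11100101110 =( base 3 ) 2112002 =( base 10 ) 1838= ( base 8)3456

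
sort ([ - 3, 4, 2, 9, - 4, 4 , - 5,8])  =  [ - 5,- 4, - 3, 2, 4,4, 8, 9 ]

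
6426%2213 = 2000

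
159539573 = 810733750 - 651194177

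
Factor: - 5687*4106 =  - 23350822  =  - 2^1 * 11^2*47^1*2053^1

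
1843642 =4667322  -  2823680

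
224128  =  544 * 412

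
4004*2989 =11967956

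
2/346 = 1/173 = 0.01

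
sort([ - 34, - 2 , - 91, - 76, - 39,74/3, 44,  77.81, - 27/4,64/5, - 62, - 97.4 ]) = [ - 97.4, - 91, - 76, - 62, - 39, - 34, - 27/4, - 2,64/5, 74/3,44, 77.81 ]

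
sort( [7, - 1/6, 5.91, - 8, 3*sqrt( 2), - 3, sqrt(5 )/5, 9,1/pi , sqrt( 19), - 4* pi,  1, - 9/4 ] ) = [ - 4 * pi,-8, - 3, - 9/4, - 1/6,1/pi, sqrt(5 ) /5,  1,3 * sqrt(2),sqrt( 19) , 5.91,  7,  9]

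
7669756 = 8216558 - 546802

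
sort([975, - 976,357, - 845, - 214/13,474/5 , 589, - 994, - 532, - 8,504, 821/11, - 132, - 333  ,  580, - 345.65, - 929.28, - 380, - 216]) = [ - 994,- 976  , - 929.28,-845, - 532, - 380, - 345.65 , - 333, - 216, - 132, - 214/13,-8,821/11,474/5,357,  504,580, 589, 975 ]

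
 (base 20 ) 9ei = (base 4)330322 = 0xF3A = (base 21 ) 8hd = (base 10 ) 3898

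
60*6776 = 406560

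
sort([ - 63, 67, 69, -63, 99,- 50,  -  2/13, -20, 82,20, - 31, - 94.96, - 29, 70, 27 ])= [- 94.96, - 63, -63, - 50, - 31, - 29, - 20, - 2/13, 20,27, 67, 69, 70,82,  99] 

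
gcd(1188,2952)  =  36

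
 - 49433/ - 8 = 49433/8 = 6179.12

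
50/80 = 5/8 = 0.62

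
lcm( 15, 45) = 45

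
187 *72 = 13464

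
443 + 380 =823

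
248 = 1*248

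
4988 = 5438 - 450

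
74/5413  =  74/5413 = 0.01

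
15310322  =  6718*2279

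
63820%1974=652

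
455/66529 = 455/66529 = 0.01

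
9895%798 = 319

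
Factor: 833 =7^2 * 17^1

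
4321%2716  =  1605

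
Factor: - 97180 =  - 2^2*5^1*43^1*113^1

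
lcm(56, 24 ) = 168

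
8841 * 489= 4323249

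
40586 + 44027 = 84613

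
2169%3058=2169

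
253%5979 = 253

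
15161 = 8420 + 6741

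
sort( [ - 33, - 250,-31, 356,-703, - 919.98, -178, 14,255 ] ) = [ - 919.98, - 703,  -  250, - 178,- 33, - 31, 14, 255, 356]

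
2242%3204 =2242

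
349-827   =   - 478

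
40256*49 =1972544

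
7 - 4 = 3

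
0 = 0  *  (-36867) 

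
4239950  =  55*77090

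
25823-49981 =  - 24158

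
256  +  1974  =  2230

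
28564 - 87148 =-58584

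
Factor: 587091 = 3^1*195697^1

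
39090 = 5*7818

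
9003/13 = 9003/13  =  692.54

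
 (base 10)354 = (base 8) 542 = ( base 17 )13E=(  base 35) a4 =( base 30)bo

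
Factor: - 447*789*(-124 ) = 2^2*3^2*31^1*149^1 * 263^1= 43732692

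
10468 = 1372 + 9096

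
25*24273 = 606825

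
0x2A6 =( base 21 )1b6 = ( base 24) 146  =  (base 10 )678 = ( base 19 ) 1gd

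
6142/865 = 6142/865 = 7.10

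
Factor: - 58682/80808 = -2^( - 2 )*3^( - 1)*7^( - 1 )*61^1 = -61/84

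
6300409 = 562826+5737583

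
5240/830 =524/83 =6.31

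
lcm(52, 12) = 156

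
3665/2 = 1832  +  1/2 = 1832.50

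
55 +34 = 89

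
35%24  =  11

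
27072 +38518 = 65590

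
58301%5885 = 5336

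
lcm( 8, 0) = 0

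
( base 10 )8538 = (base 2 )10000101011010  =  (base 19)14c7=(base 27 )BJ6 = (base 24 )EJI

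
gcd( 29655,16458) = 3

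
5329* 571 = 3042859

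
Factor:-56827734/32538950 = -3^1*5^(-2)*650779^( - 1 )*9471289^1= - 28413867/16269475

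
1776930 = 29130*61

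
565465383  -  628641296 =  -  63175913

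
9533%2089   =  1177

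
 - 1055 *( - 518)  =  546490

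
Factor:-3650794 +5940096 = 2289302 =2^1*127^1*9013^1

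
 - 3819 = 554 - 4373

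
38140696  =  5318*7172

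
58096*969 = 56295024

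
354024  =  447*792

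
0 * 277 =0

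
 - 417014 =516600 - 933614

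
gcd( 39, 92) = 1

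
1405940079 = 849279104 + 556660975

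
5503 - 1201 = 4302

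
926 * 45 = 41670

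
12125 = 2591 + 9534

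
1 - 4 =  - 3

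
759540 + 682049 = 1441589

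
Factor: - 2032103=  - 2032103^1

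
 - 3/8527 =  - 1+ 8524/8527 = - 0.00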